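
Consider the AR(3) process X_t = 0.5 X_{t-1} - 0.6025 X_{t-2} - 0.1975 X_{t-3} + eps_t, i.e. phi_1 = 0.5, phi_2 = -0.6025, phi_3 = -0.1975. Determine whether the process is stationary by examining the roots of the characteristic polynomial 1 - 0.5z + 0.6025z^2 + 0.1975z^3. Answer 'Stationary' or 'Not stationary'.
\text{Stationary}

The AR(p) characteristic polynomial is P(z) = 1 - 0.5z + 0.6025z^2 + 0.1975z^3.
Stationarity requires all roots to lie outside the unit circle, i.e. |z| > 1 for every root.
Degree 3: look for a simple real root z0 first, then factor out (1 - z/z0) and solve the remaining quadratic.
Testing z0 = -4: P(-4) = 1 + (-0.5)(-4) + (0.6025)(-4)^2 + (0.1975)(-4)^3
  = 1 + (2) + (9.64) + (-12.64) = 0.  So z_0 = -4 is a root, |z_0| = 4.
Divide out the factor (1 + 0.25 z) = (1 - z/z0) (since 1/z0 = -0.25):
  P(z) = (1 + 0.25 z)(1 + (-0.75) z + (0.79) z^2)
  [check: z-coef -0.75 - (-0.25) = -0.5; z^2-coef 0.79 - (-0.25)(-0.75) = 0.6025; z^3-coef -(-0.25)(0.79) = 0.1975.]
Remaining roots from the quadratic factor 1 + (-0.75) z + (0.79) z^2:
  Set 1 + (-0.75) z + (0.79) z^2 = 0, i.e. a z^2 + b z + c = 0 with a = 0.79, b = -0.75, c = 1.
  Discriminant D = b^2 - 4ac = (-0.75)^2 - 4*(0.79)*1 = 0.5625 - (3.16) = -2.5975.
  D < 0, so the roots are the complex-conjugate pair z = (-b +/- i sqrt(-D)) / (2a) = 0.4747 +/- 1.02i.
  For a conjugate pair |z|^2 = z * conj(z) = (product of roots) = c/a = 1/(0.79) = 1.265823, so |z| = sqrt(1.265823) = 1.1251 for both roots.
Moduli of all roots: 4.0000, 1.1251, 1.1251.
All moduli strictly greater than 1? Yes.
Verdict: Stationary.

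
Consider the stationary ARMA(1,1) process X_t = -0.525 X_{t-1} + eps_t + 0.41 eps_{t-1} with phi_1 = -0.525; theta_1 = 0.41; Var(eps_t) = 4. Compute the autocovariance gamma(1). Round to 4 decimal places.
\gamma(1) = -0.4983

Multiply the model equation by X_{t-k} and take expectations. With theta_0 = psi_0 = 1 and psi_j the MA(infinity) weights, this gives
  gamma(k) - sum_i phi_i gamma(k-i) = c_k,
  c_k = sigma^2 * sum_{j=k..q} theta_j psi_{j-k}   (c_k = 0 for k > q),
using gamma(-m) = gamma(m).
psi-weights needed (psi_j = theta_j + sum_i phi_i psi_{j-i}):
  psi_1 = theta_1 + phi_1 = 0.41 + (-0.525) = -0.115
Right-hand sides:
  c_0 = sigma^2 (1 + theta_1 psi_1) = 4 * (1 + (0.41)(-0.115)) = 4 * 0.95285 = 3.8114
  c_1 = sigma^2 theta_1 = 4 * (0.41) = 1.64
  c_2 = 0
Equations for k = 0 and k = 1 (AR order 1):
  gamma(0) = phi_1 gamma(1) + c_0
  gamma(1) = phi_1 gamma(0) + c_1
Substituting the second into the first: gamma(0) (1 - phi_1^2) = c_0 + phi_1 c_1, so
  gamma(0) = (c_0 + phi_1 c_1) / (1 - phi_1^2) = (3.8114 + (-0.525)(1.64)) / (1 - (-0.525)^2) = 2.9504 / 0.724375 = 4.073028.
  gamma(1) = phi_1 gamma(0) + c_1 = (-0.525)(4.073028) + (1.64) = -0.49834.
Therefore gamma(1) = -0.4983 (to 4 decimal places).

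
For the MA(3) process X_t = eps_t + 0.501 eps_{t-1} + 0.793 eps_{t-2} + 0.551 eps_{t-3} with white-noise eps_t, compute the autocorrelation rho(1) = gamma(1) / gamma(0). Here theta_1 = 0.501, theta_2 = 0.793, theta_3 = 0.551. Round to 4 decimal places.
\rho(1) = 0.6115

For an MA(q) process with theta_0 = 1, the autocovariance is
  gamma(k) = sigma^2 * sum_{i=0..q-k} theta_i * theta_{i+k},
and rho(k) = gamma(k) / gamma(0). Sigma^2 cancels.
  numerator   = (1)*(0.501) + (0.501)*(0.793) + (0.793)*(0.551) = 1.335236.
  denominator = (1)^2 + (0.501)^2 + (0.793)^2 + (0.551)^2 = 2.183451.
  rho(1) = 1.335236 / 2.183451 = 0.6115.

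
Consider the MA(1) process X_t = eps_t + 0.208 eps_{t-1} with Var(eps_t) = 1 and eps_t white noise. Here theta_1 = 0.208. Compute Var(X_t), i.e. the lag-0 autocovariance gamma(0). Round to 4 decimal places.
\gamma(0) = 1.0433

For an MA(q) process X_t = eps_t + sum_i theta_i eps_{t-i} with
Var(eps_t) = sigma^2, the variance is
  gamma(0) = sigma^2 * (1 + sum_i theta_i^2).
  sum_i theta_i^2 = (0.208)^2 = 0.043264.
  gamma(0) = 1 * (1 + 0.043264) = 1 * 1.043264 = 1.043264, which rounds to 1.0433.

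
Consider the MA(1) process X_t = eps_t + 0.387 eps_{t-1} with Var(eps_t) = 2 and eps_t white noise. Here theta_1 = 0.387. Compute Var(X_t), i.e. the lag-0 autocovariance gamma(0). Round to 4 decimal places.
\gamma(0) = 2.2995

For an MA(q) process X_t = eps_t + sum_i theta_i eps_{t-i} with
Var(eps_t) = sigma^2, the variance is
  gamma(0) = sigma^2 * (1 + sum_i theta_i^2).
  sum_i theta_i^2 = (0.387)^2 = 0.149769.
  gamma(0) = 2 * (1 + 0.149769) = 2 * 1.149769 = 2.299538, which rounds to 2.2995.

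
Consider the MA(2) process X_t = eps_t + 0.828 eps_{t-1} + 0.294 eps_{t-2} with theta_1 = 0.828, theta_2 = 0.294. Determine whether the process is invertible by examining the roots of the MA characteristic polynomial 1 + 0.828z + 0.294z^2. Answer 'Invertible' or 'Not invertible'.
\text{Invertible}

The MA(q) characteristic polynomial is P(z) = 1 + 0.828z + 0.294z^2.
Invertibility requires all roots to lie outside the unit circle, i.e. |z| > 1 for every root.
Set 1 + (0.828) z + (0.294) z^2 = 0, i.e. a z^2 + b z + c = 0 with a = 0.294, b = 0.828, c = 1.
Discriminant D = b^2 - 4ac = (0.828)^2 - 4*(0.294)*1 = 0.685584 - (1.176) = -0.490416.
D < 0, so the roots are the complex-conjugate pair z = (-b +/- i sqrt(-D)) / (2a) = -1.4082 +/- 1.191i.
For a conjugate pair |z|^2 = z * conj(z) = (product of roots) = c/a = 1/(0.294) = 3.401361, so |z| = sqrt(3.401361) = 1.8443 for both roots.
Moduli of all roots: 1.8443, 1.8443.
All moduli strictly greater than 1? Yes.
Verdict: Invertible.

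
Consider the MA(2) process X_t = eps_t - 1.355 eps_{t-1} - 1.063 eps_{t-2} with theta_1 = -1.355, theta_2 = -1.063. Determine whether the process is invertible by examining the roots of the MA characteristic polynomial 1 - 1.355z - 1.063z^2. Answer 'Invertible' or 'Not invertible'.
\text{Not invertible}

The MA(q) characteristic polynomial is P(z) = 1 - 1.355z - 1.063z^2.
Invertibility requires all roots to lie outside the unit circle, i.e. |z| > 1 for every root.
Set 1 + (-1.355) z + (-1.063) z^2 = 0, i.e. a z^2 + b z + c = 0 with a = -1.063, b = -1.355, c = 1.
Discriminant D = b^2 - 4ac = (-1.355)^2 - 4*(-1.063)*1 = 1.836025 - (-4.252) = 6.088025.
D >= 0, so the roots are real: z = (-b +/- sqrt(D)) / (2a) = (1.355 +/- 2.467392) / (-2.126).
  z_1 = (1.355 + 2.467392) / (-2.126) = -1.7979,   |z_1| = 1.7979.
  z_2 = (1.355 - 2.467392) / (-2.126) = 0.5232,   |z_2| = 0.5232.
Moduli of all roots: 1.7979, 0.5232.
All moduli strictly greater than 1? No.
Verdict: Not invertible.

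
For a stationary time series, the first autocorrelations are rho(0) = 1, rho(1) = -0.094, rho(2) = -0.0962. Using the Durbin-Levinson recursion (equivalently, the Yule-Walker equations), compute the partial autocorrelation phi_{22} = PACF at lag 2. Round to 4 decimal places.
\phi_{22} = -0.1060

The PACF at lag k is phi_{kk}, the last component of the solution
to the Yule-Walker system G_k phi = r_k where
  (G_k)_{ij} = rho(|i - j|), (r_k)_i = rho(i), i,j = 1..k.
Equivalently, Durbin-Levinson gives phi_{kk} iteratively:
  phi_{11} = rho(1)
  phi_{kk} = [rho(k) - sum_{j=1..k-1} phi_{k-1,j} rho(k-j)]
            / [1 - sum_{j=1..k-1} phi_{k-1,j} rho(j)],
  phi_{k,j} = phi_{k-1,j} - phi_{kk} phi_{k-1,k-j},  j = 1..k-1.
Step k = 1:
  phi_11 = rho(1) = -0.094.
Step k = 2:
  phi_22 = [rho(2) - phi_11 rho(1)] / [1 - phi_11 rho(1)] = [-0.0962 - (-0.094)(-0.094)] / [1 - (-0.094)(-0.094)]
         = -0.105036 / 0.991164 = -0.106.
Therefore phi_{22} = -0.1060.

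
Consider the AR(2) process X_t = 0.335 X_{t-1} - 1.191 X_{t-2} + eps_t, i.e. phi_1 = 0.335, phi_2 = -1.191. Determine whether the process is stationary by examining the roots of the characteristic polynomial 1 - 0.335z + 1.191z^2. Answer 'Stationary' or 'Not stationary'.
\text{Not stationary}

The AR(p) characteristic polynomial is P(z) = 1 - 0.335z + 1.191z^2.
Stationarity requires all roots to lie outside the unit circle, i.e. |z| > 1 for every root.
Set 1 + (-0.335) z + (1.191) z^2 = 0, i.e. a z^2 + b z + c = 0 with a = 1.191, b = -0.335, c = 1.
Discriminant D = b^2 - 4ac = (-0.335)^2 - 4*(1.191)*1 = 0.112225 - (4.764) = -4.651775.
D < 0, so the roots are the complex-conjugate pair z = (-b +/- i sqrt(-D)) / (2a) = 0.1406 +/- 0.9055i.
For a conjugate pair |z|^2 = z * conj(z) = (product of roots) = c/a = 1/(1.191) = 0.839631, so |z| = sqrt(0.839631) = 0.9163 for both roots.
Moduli of all roots: 0.9163, 0.9163.
All moduli strictly greater than 1? No.
Verdict: Not stationary.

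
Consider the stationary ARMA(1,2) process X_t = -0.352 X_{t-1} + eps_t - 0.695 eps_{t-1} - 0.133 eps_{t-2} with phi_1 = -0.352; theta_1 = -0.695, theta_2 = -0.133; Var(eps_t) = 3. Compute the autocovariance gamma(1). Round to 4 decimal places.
\gamma(1) = -3.9477

Multiply the model equation by X_{t-k} and take expectations. With theta_0 = psi_0 = 1 and psi_j the MA(infinity) weights, this gives
  gamma(k) - sum_i phi_i gamma(k-i) = c_k,
  c_k = sigma^2 * sum_{j=k..q} theta_j psi_{j-k}   (c_k = 0 for k > q),
using gamma(-m) = gamma(m).
psi-weights needed (psi_j = theta_j + sum_i phi_i psi_{j-i}):
  psi_1 = theta_1 + phi_1 = -0.695 + (-0.352) = -1.047
  psi_2 = theta_2 + phi_1 psi_1 = -0.133 + (-0.352)(-1.047) = 0.235544
Right-hand sides:
  c_0 = sigma^2 (1 + theta_1 psi_1 + theta_2 psi_2) = 3 * (1 + (-0.695)(-1.047) + (-0.133)(0.235544)) = 3 * 1.696338 = 5.089013
  c_1 = sigma^2 (theta_1 + theta_2 psi_1) = 3 * (-0.695 + (-0.133)(-1.047)) = -1.667247
  c_2 = sigma^2 theta_2 = 3 * (-0.133) = -0.399
Equations for k = 0 and k = 1 (AR order 1):
  gamma(0) = phi_1 gamma(1) + c_0
  gamma(1) = phi_1 gamma(0) + c_1
Substituting the second into the first: gamma(0) (1 - phi_1^2) = c_0 + phi_1 c_1, so
  gamma(0) = (c_0 + phi_1 c_1) / (1 - phi_1^2) = (5.089013 + (-0.352)(-1.667247)) / (1 - (-0.352)^2) = 5.675884 / 0.876096 = 6.47861.
  gamma(1) = phi_1 gamma(0) + c_1 = (-0.352)(6.47861) + (-1.667247) = -3.947718.
Therefore gamma(1) = -3.9477 (to 4 decimal places).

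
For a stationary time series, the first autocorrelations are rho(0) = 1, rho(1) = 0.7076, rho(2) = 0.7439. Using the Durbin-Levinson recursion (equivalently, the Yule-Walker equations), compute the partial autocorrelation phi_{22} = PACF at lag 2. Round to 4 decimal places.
\phi_{22} = 0.4871

The PACF at lag k is phi_{kk}, the last component of the solution
to the Yule-Walker system G_k phi = r_k where
  (G_k)_{ij} = rho(|i - j|), (r_k)_i = rho(i), i,j = 1..k.
Equivalently, Durbin-Levinson gives phi_{kk} iteratively:
  phi_{11} = rho(1)
  phi_{kk} = [rho(k) - sum_{j=1..k-1} phi_{k-1,j} rho(k-j)]
            / [1 - sum_{j=1..k-1} phi_{k-1,j} rho(j)],
  phi_{k,j} = phi_{k-1,j} - phi_{kk} phi_{k-1,k-j},  j = 1..k-1.
Step k = 1:
  phi_11 = rho(1) = 0.7076.
Step k = 2:
  phi_22 = [rho(2) - phi_11 rho(1)] / [1 - phi_11 rho(1)] = [0.7439 - (0.7076)(0.7076)] / [1 - (0.7076)(0.7076)]
         = 0.24320224 / 0.49930224 = 0.4871.
Therefore phi_{22} = 0.4871.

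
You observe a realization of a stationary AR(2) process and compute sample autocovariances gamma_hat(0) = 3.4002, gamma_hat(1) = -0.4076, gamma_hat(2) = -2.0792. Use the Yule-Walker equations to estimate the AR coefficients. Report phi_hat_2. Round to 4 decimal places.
\hat\phi_{2} = -0.6350

The Yule-Walker equations for an AR(p) process read, in matrix form,
  Gamma_p phi = r_p,   with   (Gamma_p)_{ij} = gamma(|i - j|),
                       (r_p)_i = gamma(i),   i,j = 1..p.
Substitute the sample gammas (Toeplitz matrix and right-hand side of size 2):
  Gamma_p = [[3.4002, -0.4076], [-0.4076, 3.4002]]
  r_p     = [-0.4076, -2.0792]
Written out:
  3.4002 phi_1 - 0.4076 phi_2 = -0.4076
  -0.4076 phi_1 + 3.4002 phi_2 = -2.0792
Solve by Cramer's rule:
  det = gamma(0)^2 - gamma(1)^2 = (3.4002)^2 - (-0.4076)^2 = 11.56136004 - 0.16613776 = 11.39522228
  phi_hat_1 = [gamma(1) gamma(0) - gamma(1) gamma(2)] / det = [(-0.4076)(3.4002) - (-0.4076)(-2.0792)] / 11.39522228 = -2.23340344 / 11.39522228 = -0.196
  phi_hat_2 = [gamma(0) gamma(2) - gamma(1)^2] / det = [(3.4002)(-2.0792) - (-0.4076)^2] / 11.39522228 = -7.2358336 / 11.39522228 = -0.635
So phi_hat = [-0.1960, -0.6350].
Therefore phi_hat_2 = -0.6350.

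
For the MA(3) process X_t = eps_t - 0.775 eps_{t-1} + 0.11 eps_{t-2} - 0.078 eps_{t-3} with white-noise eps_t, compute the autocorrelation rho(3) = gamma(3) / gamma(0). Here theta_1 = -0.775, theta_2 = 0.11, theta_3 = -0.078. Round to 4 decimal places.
\rho(3) = -0.0482

For an MA(q) process with theta_0 = 1, the autocovariance is
  gamma(k) = sigma^2 * sum_{i=0..q-k} theta_i * theta_{i+k},
and rho(k) = gamma(k) / gamma(0). Sigma^2 cancels.
  numerator   = (1)*(-0.078) = -0.078.
  denominator = (1)^2 + (-0.775)^2 + (0.11)^2 + (-0.078)^2 = 1.618809.
  rho(3) = -0.078 / 1.618809 = -0.0482.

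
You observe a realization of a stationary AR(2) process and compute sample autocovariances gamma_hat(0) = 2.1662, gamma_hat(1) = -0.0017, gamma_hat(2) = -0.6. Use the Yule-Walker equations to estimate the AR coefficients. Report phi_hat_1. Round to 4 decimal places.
\hat\phi_{1} = -0.0010

The Yule-Walker equations for an AR(p) process read, in matrix form,
  Gamma_p phi = r_p,   with   (Gamma_p)_{ij} = gamma(|i - j|),
                       (r_p)_i = gamma(i),   i,j = 1..p.
Substitute the sample gammas (Toeplitz matrix and right-hand side of size 2):
  Gamma_p = [[2.1662, -0.0017], [-0.0017, 2.1662]]
  r_p     = [-0.0017, -0.6]
Written out:
  2.1662 phi_1 - 0.0017 phi_2 = -0.0017
  -0.0017 phi_1 + 2.1662 phi_2 = -0.6
Solve by Cramer's rule:
  det = gamma(0)^2 - gamma(1)^2 = (2.1662)^2 - (-0.0017)^2 = 4.69242244 - 0.00000289 = 4.69241955
  phi_hat_1 = [gamma(1) gamma(0) - gamma(1) gamma(2)] / det = [(-0.0017)(2.1662) - (-0.0017)(-0.6)] / 4.69241955 = -0.00470254 / 4.69241955 = -0.001
  phi_hat_2 = [gamma(0) gamma(2) - gamma(1)^2] / det = [(2.1662)(-0.6) - (-0.0017)^2] / 4.69241955 = -1.29972289 / 4.69241955 = -0.277
So phi_hat = [-0.0010, -0.2770].
Therefore phi_hat_1 = -0.0010.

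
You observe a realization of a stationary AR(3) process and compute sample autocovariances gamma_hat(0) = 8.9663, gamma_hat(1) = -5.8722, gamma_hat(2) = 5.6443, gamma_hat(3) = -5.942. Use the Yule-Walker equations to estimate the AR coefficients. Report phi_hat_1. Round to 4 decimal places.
\hat\phi_{1} = -0.3090

The Yule-Walker equations for an AR(p) process read, in matrix form,
  Gamma_p phi = r_p,   with   (Gamma_p)_{ij} = gamma(|i - j|),
                       (r_p)_i = gamma(i),   i,j = 1..p.
Substitute the sample gammas (Toeplitz matrix and right-hand side of size 3):
  Gamma_p = [[8.9663, -5.8722, 5.6443], [-5.8722, 8.9663, -5.8722], [5.6443, -5.8722, 8.9663]]
  r_p     = [-5.8722, 5.6443, -5.942]
Written out (R1..R3):
  (R1) 8.9663 phi_1 - 5.8722 phi_2 + 5.6443 phi_3 = -5.8722
  (R2) -5.8722 phi_1 + 8.9663 phi_2 - 5.8722 phi_3 = 5.6443
  (R3) 5.6443 phi_1 - 5.8722 phi_2 + 8.9663 phi_3 = -5.942
Gaussian elimination:
  R2 <- R2 - (-5.8722/8.9663) R1 = R2 - (-0.654919) R1:  5.120485 phi_2 - 2.175641 phi_3 = 1.798485
  R3 <- R3 - (5.6443/8.9663) R1 = R3 - (0.629502) R1:  -2.175641 phi_2 + 5.413204 phi_3 = -2.245441
  R3 <- R3 - (-2.175641/5.120485) R2 = R3 - (-0.42489) R2:  4.488797 phi_3 = -1.481283
Back-substitution:
  phi_hat_3 = -1.481283 / 4.488797 = -0.329996
  phi_hat_2 = (1.798485 - (-2.175641)(-0.329996)) / 5.120485 = 0.211022
  phi_hat_1 = (-5.8722 - (-5.8722)(0.211022) - (5.6443)(-0.329996)) / 8.9663 = -0.308984
So phi_hat = [-0.3090, 0.2110, -0.3300].
Therefore phi_hat_1 = -0.3090.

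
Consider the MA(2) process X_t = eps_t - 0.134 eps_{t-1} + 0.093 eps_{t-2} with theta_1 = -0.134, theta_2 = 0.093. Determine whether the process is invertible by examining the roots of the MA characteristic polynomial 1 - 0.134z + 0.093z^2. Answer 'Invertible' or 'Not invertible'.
\text{Invertible}

The MA(q) characteristic polynomial is P(z) = 1 - 0.134z + 0.093z^2.
Invertibility requires all roots to lie outside the unit circle, i.e. |z| > 1 for every root.
Set 1 + (-0.134) z + (0.093) z^2 = 0, i.e. a z^2 + b z + c = 0 with a = 0.093, b = -0.134, c = 1.
Discriminant D = b^2 - 4ac = (-0.134)^2 - 4*(0.093)*1 = 0.017956 - (0.372) = -0.354044.
D < 0, so the roots are the complex-conjugate pair z = (-b +/- i sqrt(-D)) / (2a) = 0.7204 +/- 3.199i.
For a conjugate pair |z|^2 = z * conj(z) = (product of roots) = c/a = 1/(0.093) = 10.752688, so |z| = sqrt(10.752688) = 3.2791 for both roots.
Moduli of all roots: 3.2791, 3.2791.
All moduli strictly greater than 1? Yes.
Verdict: Invertible.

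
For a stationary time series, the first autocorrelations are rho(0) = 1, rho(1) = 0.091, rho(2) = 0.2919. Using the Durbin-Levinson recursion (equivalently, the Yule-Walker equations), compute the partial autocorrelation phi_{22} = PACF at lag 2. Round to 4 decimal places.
\phi_{22} = 0.2860

The PACF at lag k is phi_{kk}, the last component of the solution
to the Yule-Walker system G_k phi = r_k where
  (G_k)_{ij} = rho(|i - j|), (r_k)_i = rho(i), i,j = 1..k.
Equivalently, Durbin-Levinson gives phi_{kk} iteratively:
  phi_{11} = rho(1)
  phi_{kk} = [rho(k) - sum_{j=1..k-1} phi_{k-1,j} rho(k-j)]
            / [1 - sum_{j=1..k-1} phi_{k-1,j} rho(j)],
  phi_{k,j} = phi_{k-1,j} - phi_{kk} phi_{k-1,k-j},  j = 1..k-1.
Step k = 1:
  phi_11 = rho(1) = 0.091.
Step k = 2:
  phi_22 = [rho(2) - phi_11 rho(1)] / [1 - phi_11 rho(1)] = [0.2919 - (0.091)(0.091)] / [1 - (0.091)(0.091)]
         = 0.283619 / 0.991719 = 0.286.
Therefore phi_{22} = 0.2860.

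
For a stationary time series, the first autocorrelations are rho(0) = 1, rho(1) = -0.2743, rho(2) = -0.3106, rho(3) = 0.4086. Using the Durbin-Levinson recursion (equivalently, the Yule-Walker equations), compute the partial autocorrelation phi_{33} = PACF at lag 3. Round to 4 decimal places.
\phi_{33} = 0.2270

The PACF at lag k is phi_{kk}, the last component of the solution
to the Yule-Walker system G_k phi = r_k where
  (G_k)_{ij} = rho(|i - j|), (r_k)_i = rho(i), i,j = 1..k.
Equivalently, Durbin-Levinson gives phi_{kk} iteratively:
  phi_{11} = rho(1)
  phi_{kk} = [rho(k) - sum_{j=1..k-1} phi_{k-1,j} rho(k-j)]
            / [1 - sum_{j=1..k-1} phi_{k-1,j} rho(j)],
  phi_{k,j} = phi_{k-1,j} - phi_{kk} phi_{k-1,k-j},  j = 1..k-1.
Step k = 1:
  phi_11 = rho(1) = -0.2743.
Step k = 2:
  phi_22 = [rho(2) - phi_11 rho(1)] / [1 - phi_11 rho(1)] = [-0.3106 - (-0.2743)(-0.2743)] / [1 - (-0.2743)(-0.2743)]
         = -0.38584049 / 0.92475951 = -0.417233.
  Update: phi_21 = phi_11 - phi_22 phi_11 = -0.2743 - (-0.417233)(-0.2743) = -0.388747.
Step k = 3:
  phi_33 = [rho(3) - phi_21 rho(2) - phi_22 rho(1)] / [1 - phi_21 rho(1) - phi_22 rho(2)]
    numerator   = 0.4086 - (-0.388747)(-0.3106) - (-0.417233)(-0.2743) = 0.17340805
    denominator = 1 - (-0.388747)(-0.2743) - (-0.417233)(-0.3106) = 0.763774
  phi_33 = 0.17340805 / 0.763774 = 0.227.
Therefore phi_{33} = 0.2270.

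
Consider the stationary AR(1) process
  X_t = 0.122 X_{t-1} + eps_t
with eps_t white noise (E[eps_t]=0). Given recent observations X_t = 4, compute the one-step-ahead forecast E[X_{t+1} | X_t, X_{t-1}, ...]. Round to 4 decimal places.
E[X_{t+1} \mid \mathcal F_t] = 0.4880

For an AR(p) model X_t = c + sum_i phi_i X_{t-i} + eps_t, the
one-step-ahead conditional mean is
  E[X_{t+1} | X_t, ...] = c + sum_i phi_i X_{t+1-i}.
Substitute known values:
  E[X_{t+1} | ...] = (0.122) * (4)
                   = 0.4880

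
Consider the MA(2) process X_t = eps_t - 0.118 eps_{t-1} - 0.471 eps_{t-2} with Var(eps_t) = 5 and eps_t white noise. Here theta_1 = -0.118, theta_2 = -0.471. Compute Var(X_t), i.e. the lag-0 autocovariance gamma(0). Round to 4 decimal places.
\gamma(0) = 6.1788

For an MA(q) process X_t = eps_t + sum_i theta_i eps_{t-i} with
Var(eps_t) = sigma^2, the variance is
  gamma(0) = sigma^2 * (1 + sum_i theta_i^2).
  sum_i theta_i^2 = (-0.118)^2 + (-0.471)^2 = 0.013924 + 0.221841 = 0.235765.
  gamma(0) = 5 * (1 + 0.235765) = 5 * 1.235765 = 6.178825, which rounds to 6.1788.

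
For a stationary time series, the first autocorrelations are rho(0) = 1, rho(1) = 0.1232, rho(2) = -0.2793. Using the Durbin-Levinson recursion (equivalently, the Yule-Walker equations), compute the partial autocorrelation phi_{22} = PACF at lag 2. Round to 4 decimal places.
\phi_{22} = -0.2990

The PACF at lag k is phi_{kk}, the last component of the solution
to the Yule-Walker system G_k phi = r_k where
  (G_k)_{ij} = rho(|i - j|), (r_k)_i = rho(i), i,j = 1..k.
Equivalently, Durbin-Levinson gives phi_{kk} iteratively:
  phi_{11} = rho(1)
  phi_{kk} = [rho(k) - sum_{j=1..k-1} phi_{k-1,j} rho(k-j)]
            / [1 - sum_{j=1..k-1} phi_{k-1,j} rho(j)],
  phi_{k,j} = phi_{k-1,j} - phi_{kk} phi_{k-1,k-j},  j = 1..k-1.
Step k = 1:
  phi_11 = rho(1) = 0.1232.
Step k = 2:
  phi_22 = [rho(2) - phi_11 rho(1)] / [1 - phi_11 rho(1)] = [-0.2793 - (0.1232)(0.1232)] / [1 - (0.1232)(0.1232)]
         = -0.29447824 / 0.98482176 = -0.299.
Therefore phi_{22} = -0.2990.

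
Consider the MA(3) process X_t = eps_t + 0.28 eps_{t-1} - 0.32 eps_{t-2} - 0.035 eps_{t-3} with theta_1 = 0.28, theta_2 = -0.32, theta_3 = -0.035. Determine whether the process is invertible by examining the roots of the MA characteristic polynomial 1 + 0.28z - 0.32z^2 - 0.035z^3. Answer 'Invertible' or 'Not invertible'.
\text{Invertible}

The MA(q) characteristic polynomial is P(z) = 1 + 0.28z - 0.32z^2 - 0.035z^3.
Invertibility requires all roots to lie outside the unit circle, i.e. |z| > 1 for every root.
Degree 3: look for a simple real root z0 first, then factor out (1 - z/z0) and solve the remaining quadratic.
Testing z0 = 2: P(2) = 1 + (0.28)(2) + (-0.32)(2)^2 + (-0.035)(2)^3
  = 1 + (0.56) + (-1.28) + (-0.28) = 0.  So z_0 = 2 is a root, |z_0| = 2.
Divide out the factor (1 - 0.5 z) = (1 - z/z0) (since 1/z0 = 0.5):
  P(z) = (1 - 0.5 z)(1 + (0.78) z + (0.07) z^2)
  [check: z-coef 0.78 - (0.5) = 0.28; z^2-coef 0.07 - (0.5)(0.78) = -0.32; z^3-coef -(0.5)(0.07) = -0.035.]
Remaining roots from the quadratic factor 1 + (0.78) z + (0.07) z^2:
  Set 1 + (0.78) z + (0.07) z^2 = 0, i.e. a z^2 + b z + c = 0 with a = 0.07, b = 0.78, c = 1.
  Discriminant D = b^2 - 4ac = (0.78)^2 - 4*(0.07)*1 = 0.6084 - (0.28) = 0.3284.
  D >= 0, so the roots are real: z = (-b +/- sqrt(D)) / (2a) = (-0.78 +/- 0.573062) / (0.14).
    z_1 = (-0.78 + 0.573062) / (0.14) = -1.4781,   |z_1| = 1.4781.
    z_2 = (-0.78 - 0.573062) / (0.14) = -9.6647,   |z_2| = 9.6647.
Moduli of all roots: 2.0000, 1.4781, 9.6647.
All moduli strictly greater than 1? Yes.
Verdict: Invertible.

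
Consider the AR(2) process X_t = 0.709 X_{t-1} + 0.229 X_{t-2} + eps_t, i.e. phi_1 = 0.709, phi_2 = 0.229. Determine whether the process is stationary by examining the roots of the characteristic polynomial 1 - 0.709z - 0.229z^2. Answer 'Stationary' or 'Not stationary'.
\text{Stationary}

The AR(p) characteristic polynomial is P(z) = 1 - 0.709z - 0.229z^2.
Stationarity requires all roots to lie outside the unit circle, i.e. |z| > 1 for every root.
Set 1 + (-0.709) z + (-0.229) z^2 = 0, i.e. a z^2 + b z + c = 0 with a = -0.229, b = -0.709, c = 1.
Discriminant D = b^2 - 4ac = (-0.709)^2 - 4*(-0.229)*1 = 0.502681 - (-0.916) = 1.418681.
D >= 0, so the roots are real: z = (-b +/- sqrt(D)) / (2a) = (0.709 +/- 1.191084) / (-0.458).
  z_1 = (0.709 + 1.191084) / (-0.458) = -4.1487,   |z_1| = 4.1487.
  z_2 = (0.709 - 1.191084) / (-0.458) = 1.0526,   |z_2| = 1.0526.
Moduli of all roots: 4.1487, 1.0526.
All moduli strictly greater than 1? Yes.
Verdict: Stationary.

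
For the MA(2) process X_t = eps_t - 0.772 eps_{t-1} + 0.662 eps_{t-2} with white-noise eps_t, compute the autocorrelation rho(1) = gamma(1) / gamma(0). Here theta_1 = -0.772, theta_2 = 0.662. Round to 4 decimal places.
\rho(1) = -0.6307

For an MA(q) process with theta_0 = 1, the autocovariance is
  gamma(k) = sigma^2 * sum_{i=0..q-k} theta_i * theta_{i+k},
and rho(k) = gamma(k) / gamma(0). Sigma^2 cancels.
  numerator   = (1)*(-0.772) + (-0.772)*(0.662) = -1.283064.
  denominator = (1)^2 + (-0.772)^2 + (0.662)^2 = 2.034228.
  rho(1) = -1.283064 / 2.034228 = -0.6307.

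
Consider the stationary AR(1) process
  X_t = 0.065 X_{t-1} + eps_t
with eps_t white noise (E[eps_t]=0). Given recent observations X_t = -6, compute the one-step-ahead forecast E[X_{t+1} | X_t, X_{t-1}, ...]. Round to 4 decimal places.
E[X_{t+1} \mid \mathcal F_t] = -0.3900

For an AR(p) model X_t = c + sum_i phi_i X_{t-i} + eps_t, the
one-step-ahead conditional mean is
  E[X_{t+1} | X_t, ...] = c + sum_i phi_i X_{t+1-i}.
Substitute known values:
  E[X_{t+1} | ...] = (0.065) * (-6)
                   = -0.3900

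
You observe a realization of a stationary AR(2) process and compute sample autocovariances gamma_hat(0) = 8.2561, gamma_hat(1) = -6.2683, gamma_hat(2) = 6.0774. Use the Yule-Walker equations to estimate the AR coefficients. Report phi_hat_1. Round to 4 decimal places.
\hat\phi_{1} = -0.4730

The Yule-Walker equations for an AR(p) process read, in matrix form,
  Gamma_p phi = r_p,   with   (Gamma_p)_{ij} = gamma(|i - j|),
                       (r_p)_i = gamma(i),   i,j = 1..p.
Substitute the sample gammas (Toeplitz matrix and right-hand side of size 2):
  Gamma_p = [[8.2561, -6.2683], [-6.2683, 8.2561]]
  r_p     = [-6.2683, 6.0774]
Written out:
  8.2561 phi_1 - 6.2683 phi_2 = -6.2683
  -6.2683 phi_1 + 8.2561 phi_2 = 6.0774
Solve by Cramer's rule:
  det = gamma(0)^2 - gamma(1)^2 = (8.2561)^2 - (-6.2683)^2 = 68.16318721 - 39.29158489 = 28.87160232
  phi_hat_1 = [gamma(1) gamma(0) - gamma(1) gamma(2)] / det = [(-6.2683)(8.2561) - (-6.2683)(6.0774)] / 28.87160232 = -13.65674521 / 28.87160232 = -0.473
  phi_hat_2 = [gamma(0) gamma(2) - gamma(1)^2] / det = [(8.2561)(6.0774) - (-6.2683)^2] / 28.87160232 = 10.88403725 / 28.87160232 = 0.377
So phi_hat = [-0.4730, 0.3770].
Therefore phi_hat_1 = -0.4730.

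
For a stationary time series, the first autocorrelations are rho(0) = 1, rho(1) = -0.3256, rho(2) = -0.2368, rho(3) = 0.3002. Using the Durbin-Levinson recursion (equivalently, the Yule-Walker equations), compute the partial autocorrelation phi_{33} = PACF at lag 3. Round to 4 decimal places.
\phi_{33} = 0.0901

The PACF at lag k is phi_{kk}, the last component of the solution
to the Yule-Walker system G_k phi = r_k where
  (G_k)_{ij} = rho(|i - j|), (r_k)_i = rho(i), i,j = 1..k.
Equivalently, Durbin-Levinson gives phi_{kk} iteratively:
  phi_{11} = rho(1)
  phi_{kk} = [rho(k) - sum_{j=1..k-1} phi_{k-1,j} rho(k-j)]
            / [1 - sum_{j=1..k-1} phi_{k-1,j} rho(j)],
  phi_{k,j} = phi_{k-1,j} - phi_{kk} phi_{k-1,k-j},  j = 1..k-1.
Step k = 1:
  phi_11 = rho(1) = -0.3256.
Step k = 2:
  phi_22 = [rho(2) - phi_11 rho(1)] / [1 - phi_11 rho(1)] = [-0.2368 - (-0.3256)(-0.3256)] / [1 - (-0.3256)(-0.3256)]
         = -0.34281536 / 0.89398464 = -0.383469.
  Update: phi_21 = phi_11 - phi_22 phi_11 = -0.3256 - (-0.383469)(-0.3256) = -0.450457.
Step k = 3:
  phi_33 = [rho(3) - phi_21 rho(2) - phi_22 rho(1)] / [1 - phi_21 rho(1) - phi_22 rho(2)]
    numerator   = 0.3002 - (-0.450457)(-0.2368) - (-0.383469)(-0.3256) = 0.06867417
    denominator = 1 - (-0.450457)(-0.3256) - (-0.383469)(-0.2368) = 0.76252559
  phi_33 = 0.06867417 / 0.76252559 = 0.0901.
Therefore phi_{33} = 0.0901.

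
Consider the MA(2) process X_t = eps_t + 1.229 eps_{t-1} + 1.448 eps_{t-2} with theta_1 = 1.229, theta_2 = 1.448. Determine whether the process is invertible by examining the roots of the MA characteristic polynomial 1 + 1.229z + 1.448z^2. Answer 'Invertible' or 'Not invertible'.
\text{Not invertible}

The MA(q) characteristic polynomial is P(z) = 1 + 1.229z + 1.448z^2.
Invertibility requires all roots to lie outside the unit circle, i.e. |z| > 1 for every root.
Set 1 + (1.229) z + (1.448) z^2 = 0, i.e. a z^2 + b z + c = 0 with a = 1.448, b = 1.229, c = 1.
Discriminant D = b^2 - 4ac = (1.229)^2 - 4*(1.448)*1 = 1.510441 - (5.792) = -4.281559.
D < 0, so the roots are the complex-conjugate pair z = (-b +/- i sqrt(-D)) / (2a) = -0.4244 +/- 0.7145i.
For a conjugate pair |z|^2 = z * conj(z) = (product of roots) = c/a = 1/(1.448) = 0.690608, so |z| = sqrt(0.690608) = 0.831 for both roots.
Moduli of all roots: 0.8310, 0.8310.
All moduli strictly greater than 1? No.
Verdict: Not invertible.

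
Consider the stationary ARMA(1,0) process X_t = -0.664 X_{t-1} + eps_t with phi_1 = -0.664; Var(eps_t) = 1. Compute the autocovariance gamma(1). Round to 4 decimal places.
\gamma(1) = -1.1876

Multiply the model equation by X_{t-k} and take expectations. With theta_0 = psi_0 = 1 and psi_j the MA(infinity) weights, this gives
  gamma(k) - sum_i phi_i gamma(k-i) = c_k,
  c_k = sigma^2 * sum_{j=k..q} theta_j psi_{j-k}   (c_k = 0 for k > q),
using gamma(-m) = gamma(m).
Pure AR (q = 0): c_0 = sigma^2 = 1, c_k = 0 for k >= 1.
Equations for k = 0 and k = 1 (AR order 1):
  gamma(0) = phi_1 gamma(1) + c_0
  gamma(1) = phi_1 gamma(0) + c_1
Substituting the second into the first: gamma(0) (1 - phi_1^2) = c_0 + phi_1 c_1, so
  gamma(0) = c_0 / (1 - phi_1^2) = 1 / (1 - (-0.664)^2) = 1 / 0.559104 = 1.788576.
  gamma(1) = phi_1 gamma(0) = (-0.664)(1.788576) = -1.187614.
Therefore gamma(1) = -1.1876 (to 4 decimal places).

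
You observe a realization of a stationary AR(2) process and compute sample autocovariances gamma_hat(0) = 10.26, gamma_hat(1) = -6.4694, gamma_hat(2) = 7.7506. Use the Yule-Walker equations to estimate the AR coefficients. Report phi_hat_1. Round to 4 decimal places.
\hat\phi_{1} = -0.2560

The Yule-Walker equations for an AR(p) process read, in matrix form,
  Gamma_p phi = r_p,   with   (Gamma_p)_{ij} = gamma(|i - j|),
                       (r_p)_i = gamma(i),   i,j = 1..p.
Substitute the sample gammas (Toeplitz matrix and right-hand side of size 2):
  Gamma_p = [[10.26, -6.4694], [-6.4694, 10.26]]
  r_p     = [-6.4694, 7.7506]
Written out:
  10.26 phi_1 - 6.4694 phi_2 = -6.4694
  -6.4694 phi_1 + 10.26 phi_2 = 7.7506
Solve by Cramer's rule:
  det = gamma(0)^2 - gamma(1)^2 = (10.26)^2 - (-6.4694)^2 = 105.2676 - 41.85313636 = 63.41446364
  phi_hat_1 = [gamma(1) gamma(0) - gamma(1) gamma(2)] / det = [(-6.4694)(10.26) - (-6.4694)(7.7506)] / 63.41446364 = -16.23431236 / 63.41446364 = -0.256
  phi_hat_2 = [gamma(0) gamma(2) - gamma(1)^2] / det = [(10.26)(7.7506) - (-6.4694)^2] / 63.41446364 = 37.66801964 / 63.41446364 = 0.594
So phi_hat = [-0.2560, 0.5940].
Therefore phi_hat_1 = -0.2560.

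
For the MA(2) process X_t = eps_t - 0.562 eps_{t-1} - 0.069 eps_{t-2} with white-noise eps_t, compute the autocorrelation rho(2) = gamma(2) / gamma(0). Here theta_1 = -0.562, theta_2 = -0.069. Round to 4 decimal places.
\rho(2) = -0.0522

For an MA(q) process with theta_0 = 1, the autocovariance is
  gamma(k) = sigma^2 * sum_{i=0..q-k} theta_i * theta_{i+k},
and rho(k) = gamma(k) / gamma(0). Sigma^2 cancels.
  numerator   = (1)*(-0.069) = -0.069.
  denominator = (1)^2 + (-0.562)^2 + (-0.069)^2 = 1.320605.
  rho(2) = -0.069 / 1.320605 = -0.0522.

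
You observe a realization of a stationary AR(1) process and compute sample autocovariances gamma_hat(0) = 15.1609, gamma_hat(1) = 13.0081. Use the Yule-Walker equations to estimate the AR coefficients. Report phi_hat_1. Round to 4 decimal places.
\hat\phi_{1} = 0.8580

The Yule-Walker equations for an AR(p) process read, in matrix form,
  Gamma_p phi = r_p,   with   (Gamma_p)_{ij} = gamma(|i - j|),
                       (r_p)_i = gamma(i),   i,j = 1..p.
Substitute the sample gammas (Toeplitz matrix and right-hand side of size 1):
  Gamma_p = [[15.1609]]
  r_p     = [13.0081]
With p = 1 this is the single equation gamma(0) phi_1 = gamma(1):
  phi_hat_1 = gamma(1) / gamma(0) = 13.0081 / 15.1609 = 0.8580.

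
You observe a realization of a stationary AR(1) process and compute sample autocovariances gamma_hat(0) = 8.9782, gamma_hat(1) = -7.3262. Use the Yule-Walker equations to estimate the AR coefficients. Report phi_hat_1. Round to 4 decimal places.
\hat\phi_{1} = -0.8160

The Yule-Walker equations for an AR(p) process read, in matrix form,
  Gamma_p phi = r_p,   with   (Gamma_p)_{ij} = gamma(|i - j|),
                       (r_p)_i = gamma(i),   i,j = 1..p.
Substitute the sample gammas (Toeplitz matrix and right-hand side of size 1):
  Gamma_p = [[8.9782]]
  r_p     = [-7.3262]
With p = 1 this is the single equation gamma(0) phi_1 = gamma(1):
  phi_hat_1 = gamma(1) / gamma(0) = -7.3262 / 8.9782 = -0.8160.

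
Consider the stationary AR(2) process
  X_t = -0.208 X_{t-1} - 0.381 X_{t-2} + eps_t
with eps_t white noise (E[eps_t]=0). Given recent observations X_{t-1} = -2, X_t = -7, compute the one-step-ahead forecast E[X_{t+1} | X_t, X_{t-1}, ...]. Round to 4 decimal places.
E[X_{t+1} \mid \mathcal F_t] = 2.2180

For an AR(p) model X_t = c + sum_i phi_i X_{t-i} + eps_t, the
one-step-ahead conditional mean is
  E[X_{t+1} | X_t, ...] = c + sum_i phi_i X_{t+1-i}.
Substitute known values:
  E[X_{t+1} | ...] = (-0.208) * (-7) + (-0.381) * (-2)
                   = 2.2180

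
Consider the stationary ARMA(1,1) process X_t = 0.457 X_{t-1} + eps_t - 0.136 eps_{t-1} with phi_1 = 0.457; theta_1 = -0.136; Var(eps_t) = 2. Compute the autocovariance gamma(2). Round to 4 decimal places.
\gamma(2) = 0.3478

Multiply the model equation by X_{t-k} and take expectations. With theta_0 = psi_0 = 1 and psi_j the MA(infinity) weights, this gives
  gamma(k) - sum_i phi_i gamma(k-i) = c_k,
  c_k = sigma^2 * sum_{j=k..q} theta_j psi_{j-k}   (c_k = 0 for k > q),
using gamma(-m) = gamma(m).
psi-weights needed (psi_j = theta_j + sum_i phi_i psi_{j-i}):
  psi_1 = theta_1 + phi_1 = -0.136 + (0.457) = 0.321
Right-hand sides:
  c_0 = sigma^2 (1 + theta_1 psi_1) = 2 * (1 + (-0.136)(0.321)) = 2 * 0.956344 = 1.912688
  c_1 = sigma^2 theta_1 = 2 * (-0.136) = -0.272
  c_2 = 0
Equations for k = 0 and k = 1 (AR order 1):
  gamma(0) = phi_1 gamma(1) + c_0
  gamma(1) = phi_1 gamma(0) + c_1
Substituting the second into the first: gamma(0) (1 - phi_1^2) = c_0 + phi_1 c_1, so
  gamma(0) = (c_0 + phi_1 c_1) / (1 - phi_1^2) = (1.912688 + (0.457)(-0.272)) / (1 - (0.457)^2) = 1.788384 / 0.791151 = 2.260484.
  gamma(1) = phi_1 gamma(0) + c_1 = (0.457)(2.260484) + (-0.272) = 0.761041.
For k = 2 (> q): gamma(2) = phi_1 gamma(1) = (0.457)(0.761041) = 0.347796.
Therefore gamma(2) = 0.3478 (to 4 decimal places).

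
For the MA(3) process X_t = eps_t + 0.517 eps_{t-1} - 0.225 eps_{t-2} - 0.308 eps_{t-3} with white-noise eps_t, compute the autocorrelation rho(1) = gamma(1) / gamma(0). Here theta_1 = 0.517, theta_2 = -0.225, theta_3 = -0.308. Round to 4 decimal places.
\rho(1) = 0.3327

For an MA(q) process with theta_0 = 1, the autocovariance is
  gamma(k) = sigma^2 * sum_{i=0..q-k} theta_i * theta_{i+k},
and rho(k) = gamma(k) / gamma(0). Sigma^2 cancels.
  numerator   = (1)*(0.517) + (0.517)*(-0.225) + (-0.225)*(-0.308) = 0.469975.
  denominator = (1)^2 + (0.517)^2 + (-0.225)^2 + (-0.308)^2 = 1.412778.
  rho(1) = 0.469975 / 1.412778 = 0.3327.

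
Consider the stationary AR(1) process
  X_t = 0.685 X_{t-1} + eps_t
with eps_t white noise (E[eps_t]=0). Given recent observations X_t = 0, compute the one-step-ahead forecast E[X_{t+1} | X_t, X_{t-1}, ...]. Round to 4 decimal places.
E[X_{t+1} \mid \mathcal F_t] = 0.0000

For an AR(p) model X_t = c + sum_i phi_i X_{t-i} + eps_t, the
one-step-ahead conditional mean is
  E[X_{t+1} | X_t, ...] = c + sum_i phi_i X_{t+1-i}.
Substitute known values:
  E[X_{t+1} | ...] = (0.685) * (0)
                   = 0.0000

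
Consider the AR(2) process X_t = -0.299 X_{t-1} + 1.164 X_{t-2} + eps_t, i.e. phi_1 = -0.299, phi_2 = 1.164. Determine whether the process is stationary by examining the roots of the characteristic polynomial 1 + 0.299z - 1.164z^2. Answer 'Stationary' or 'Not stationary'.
\text{Not stationary}

The AR(p) characteristic polynomial is P(z) = 1 + 0.299z - 1.164z^2.
Stationarity requires all roots to lie outside the unit circle, i.e. |z| > 1 for every root.
Set 1 + (0.299) z + (-1.164) z^2 = 0, i.e. a z^2 + b z + c = 0 with a = -1.164, b = 0.299, c = 1.
Discriminant D = b^2 - 4ac = (0.299)^2 - 4*(-1.164)*1 = 0.089401 - (-4.656) = 4.745401.
D >= 0, so the roots are real: z = (-b +/- sqrt(D)) / (2a) = (-0.299 +/- 2.178394) / (-2.328).
  z_1 = (-0.299 + 2.178394) / (-2.328) = -0.8073,   |z_1| = 0.8073.
  z_2 = (-0.299 - 2.178394) / (-2.328) = 1.0642,   |z_2| = 1.0642.
Moduli of all roots: 0.8073, 1.0642.
All moduli strictly greater than 1? No.
Verdict: Not stationary.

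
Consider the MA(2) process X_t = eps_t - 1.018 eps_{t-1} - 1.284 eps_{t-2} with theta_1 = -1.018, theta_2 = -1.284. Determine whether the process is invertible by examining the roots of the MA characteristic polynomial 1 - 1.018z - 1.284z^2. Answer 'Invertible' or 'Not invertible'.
\text{Not invertible}

The MA(q) characteristic polynomial is P(z) = 1 - 1.018z - 1.284z^2.
Invertibility requires all roots to lie outside the unit circle, i.e. |z| > 1 for every root.
Set 1 + (-1.018) z + (-1.284) z^2 = 0, i.e. a z^2 + b z + c = 0 with a = -1.284, b = -1.018, c = 1.
Discriminant D = b^2 - 4ac = (-1.018)^2 - 4*(-1.284)*1 = 1.036324 - (-5.136) = 6.172324.
D >= 0, so the roots are real: z = (-b +/- sqrt(D)) / (2a) = (1.018 +/- 2.484416) / (-2.568).
  z_1 = (1.018 + 2.484416) / (-2.568) = -1.3639,   |z_1| = 1.3639.
  z_2 = (1.018 - 2.484416) / (-2.568) = 0.571,   |z_2| = 0.571.
Moduli of all roots: 1.3639, 0.5710.
All moduli strictly greater than 1? No.
Verdict: Not invertible.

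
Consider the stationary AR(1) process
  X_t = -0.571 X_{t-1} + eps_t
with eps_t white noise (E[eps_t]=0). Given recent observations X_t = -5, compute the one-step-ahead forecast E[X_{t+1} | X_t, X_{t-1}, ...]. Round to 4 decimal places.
E[X_{t+1} \mid \mathcal F_t] = 2.8550

For an AR(p) model X_t = c + sum_i phi_i X_{t-i} + eps_t, the
one-step-ahead conditional mean is
  E[X_{t+1} | X_t, ...] = c + sum_i phi_i X_{t+1-i}.
Substitute known values:
  E[X_{t+1} | ...] = (-0.571) * (-5)
                   = 2.8550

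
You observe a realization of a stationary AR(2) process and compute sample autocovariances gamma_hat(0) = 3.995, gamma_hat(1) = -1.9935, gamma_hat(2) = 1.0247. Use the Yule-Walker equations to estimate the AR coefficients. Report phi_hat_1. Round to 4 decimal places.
\hat\phi_{1} = -0.4940

The Yule-Walker equations for an AR(p) process read, in matrix form,
  Gamma_p phi = r_p,   with   (Gamma_p)_{ij} = gamma(|i - j|),
                       (r_p)_i = gamma(i),   i,j = 1..p.
Substitute the sample gammas (Toeplitz matrix and right-hand side of size 2):
  Gamma_p = [[3.995, -1.9935], [-1.9935, 3.995]]
  r_p     = [-1.9935, 1.0247]
Written out:
  3.995 phi_1 - 1.9935 phi_2 = -1.9935
  -1.9935 phi_1 + 3.995 phi_2 = 1.0247
Solve by Cramer's rule:
  det = gamma(0)^2 - gamma(1)^2 = (3.995)^2 - (-1.9935)^2 = 15.960025 - 3.97404225 = 11.98598275
  phi_hat_1 = [gamma(1) gamma(0) - gamma(1) gamma(2)] / det = [(-1.9935)(3.995) - (-1.9935)(1.0247)] / 11.98598275 = -5.92129305 / 11.98598275 = -0.494
  phi_hat_2 = [gamma(0) gamma(2) - gamma(1)^2] / det = [(3.995)(1.0247) - (-1.9935)^2] / 11.98598275 = 0.11963425 / 11.98598275 = 0.01
So phi_hat = [-0.4940, 0.0100].
Therefore phi_hat_1 = -0.4940.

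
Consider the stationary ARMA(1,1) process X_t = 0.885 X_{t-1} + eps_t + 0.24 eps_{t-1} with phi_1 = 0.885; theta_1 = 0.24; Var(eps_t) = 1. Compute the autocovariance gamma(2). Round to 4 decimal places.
\gamma(2) = 5.5684

Multiply the model equation by X_{t-k} and take expectations. With theta_0 = psi_0 = 1 and psi_j the MA(infinity) weights, this gives
  gamma(k) - sum_i phi_i gamma(k-i) = c_k,
  c_k = sigma^2 * sum_{j=k..q} theta_j psi_{j-k}   (c_k = 0 for k > q),
using gamma(-m) = gamma(m).
psi-weights needed (psi_j = theta_j + sum_i phi_i psi_{j-i}):
  psi_1 = theta_1 + phi_1 = 0.24 + (0.885) = 1.125
Right-hand sides:
  c_0 = sigma^2 (1 + theta_1 psi_1) = 1 * (1 + (0.24)(1.125)) = 1 * 1.27 = 1.27
  c_1 = sigma^2 theta_1 = 1 * (0.24) = 0.24
  c_2 = 0
Equations for k = 0 and k = 1 (AR order 1):
  gamma(0) = phi_1 gamma(1) + c_0
  gamma(1) = phi_1 gamma(0) + c_1
Substituting the second into the first: gamma(0) (1 - phi_1^2) = c_0 + phi_1 c_1, so
  gamma(0) = (c_0 + phi_1 c_1) / (1 - phi_1^2) = (1.27 + (0.885)(0.24)) / (1 - (0.885)^2) = 1.4824 / 0.216775 = 6.838427.
  gamma(1) = phi_1 gamma(0) + c_1 = (0.885)(6.838427) + (0.24) = 6.292008.
For k = 2 (> q): gamma(2) = phi_1 gamma(1) = (0.885)(6.292008) = 5.568427.
Therefore gamma(2) = 5.5684 (to 4 decimal places).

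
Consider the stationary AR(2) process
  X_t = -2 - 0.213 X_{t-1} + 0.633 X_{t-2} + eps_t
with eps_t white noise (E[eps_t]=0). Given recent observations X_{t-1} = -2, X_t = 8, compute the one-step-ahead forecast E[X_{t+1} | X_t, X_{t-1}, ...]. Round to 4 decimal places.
E[X_{t+1} \mid \mathcal F_t] = -4.9700

For an AR(p) model X_t = c + sum_i phi_i X_{t-i} + eps_t, the
one-step-ahead conditional mean is
  E[X_{t+1} | X_t, ...] = c + sum_i phi_i X_{t+1-i}.
Substitute known values:
  E[X_{t+1} | ...] = -2 + (-0.213) * (8) + (0.633) * (-2)
                   = -4.9700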